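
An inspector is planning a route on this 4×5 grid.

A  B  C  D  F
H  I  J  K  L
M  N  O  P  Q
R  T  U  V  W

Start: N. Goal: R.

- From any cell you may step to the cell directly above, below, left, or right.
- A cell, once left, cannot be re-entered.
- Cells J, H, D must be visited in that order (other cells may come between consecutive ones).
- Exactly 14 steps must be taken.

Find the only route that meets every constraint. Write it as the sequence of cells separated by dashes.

The waypoints must appear in the order J, H, D, with no cell reused.
Route from N: right to O, up to J, 2× left (reaching H), up to A, 3× right (reaching D), 3× down (reaching V), 3× left (reaching R) — 14 moves in all.
Check: order respected (J at step 2, H at step 4, D at step 8); 14 moves as required.

N - O - J - I - H - A - B - C - D - K - P - V - U - T - R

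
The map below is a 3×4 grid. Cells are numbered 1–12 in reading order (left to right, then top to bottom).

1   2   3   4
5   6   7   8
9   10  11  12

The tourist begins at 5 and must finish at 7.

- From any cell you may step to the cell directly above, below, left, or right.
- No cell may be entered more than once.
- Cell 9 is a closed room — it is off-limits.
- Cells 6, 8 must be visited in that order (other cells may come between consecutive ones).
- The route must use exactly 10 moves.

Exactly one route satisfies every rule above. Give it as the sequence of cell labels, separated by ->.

5 -> 1 -> 2 -> 6 -> 10 -> 11 -> 12 -> 8 -> 4 -> 3 -> 7

The waypoints must appear in the order 6, 8, with no cell reused.
Route from 5: up to 1, right to 2, 2× down (reaching 10), 2× right (reaching 12), 2× up (reaching 4), left to 3, down to 7 — 10 moves in all.
Check: order respected (6 at step 3, 8 at step 7); 10 moves as required.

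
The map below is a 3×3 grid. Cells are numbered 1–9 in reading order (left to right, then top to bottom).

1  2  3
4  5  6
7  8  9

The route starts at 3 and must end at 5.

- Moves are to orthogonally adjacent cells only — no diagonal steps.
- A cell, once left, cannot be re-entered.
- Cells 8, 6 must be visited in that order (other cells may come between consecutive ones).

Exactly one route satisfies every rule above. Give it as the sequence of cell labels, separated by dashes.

3 - 2 - 1 - 4 - 7 - 8 - 9 - 6 - 5

The waypoints must appear in the order 8, 6, with no cell reused.
Route from 3: 2× left (reaching 1), 2× down (reaching 7), 2× right (reaching 9), up to 6, left to 5 — 8 moves in all.
Check: order respected (8 at step 5, 6 at step 7).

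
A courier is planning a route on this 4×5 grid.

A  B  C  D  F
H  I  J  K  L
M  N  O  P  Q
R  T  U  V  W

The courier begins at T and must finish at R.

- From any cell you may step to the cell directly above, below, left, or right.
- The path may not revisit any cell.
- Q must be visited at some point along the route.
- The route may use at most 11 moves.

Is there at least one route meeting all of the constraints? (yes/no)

yes

One route that works: T → U → V → W → Q → P → O → N → M → R.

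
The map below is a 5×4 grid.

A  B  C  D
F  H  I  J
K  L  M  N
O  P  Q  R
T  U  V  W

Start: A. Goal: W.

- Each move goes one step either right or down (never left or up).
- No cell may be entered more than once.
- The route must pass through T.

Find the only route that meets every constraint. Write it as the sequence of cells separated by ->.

A -> F -> K -> O -> T -> U -> V -> W

Moves only go right or down, so the column and row indices never decrease.
Route from A: down 4 to T, right 3 to W — 7 moves in all.
Check: all required cells visited.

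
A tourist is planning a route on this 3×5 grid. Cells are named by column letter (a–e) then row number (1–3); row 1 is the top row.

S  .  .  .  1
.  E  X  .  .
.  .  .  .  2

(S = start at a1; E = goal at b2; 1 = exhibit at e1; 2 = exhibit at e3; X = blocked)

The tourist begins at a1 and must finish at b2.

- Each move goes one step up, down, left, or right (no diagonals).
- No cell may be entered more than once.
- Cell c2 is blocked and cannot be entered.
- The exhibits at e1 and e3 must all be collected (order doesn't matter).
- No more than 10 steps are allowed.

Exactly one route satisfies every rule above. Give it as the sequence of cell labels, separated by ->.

Any route must reach e1 and e3 and still end at b2 within 10 moves, so the order of the required stops is forced.
Route from a1: 4× right (reaching e1), 2× down (reaching e3), 3× left (reaching b3), up to b2 — 10 moves in all.
Check: all required cells visited; 10 ≤ 10 moves.

a1 -> b1 -> c1 -> d1 -> e1 -> e2 -> e3 -> d3 -> c3 -> b3 -> b2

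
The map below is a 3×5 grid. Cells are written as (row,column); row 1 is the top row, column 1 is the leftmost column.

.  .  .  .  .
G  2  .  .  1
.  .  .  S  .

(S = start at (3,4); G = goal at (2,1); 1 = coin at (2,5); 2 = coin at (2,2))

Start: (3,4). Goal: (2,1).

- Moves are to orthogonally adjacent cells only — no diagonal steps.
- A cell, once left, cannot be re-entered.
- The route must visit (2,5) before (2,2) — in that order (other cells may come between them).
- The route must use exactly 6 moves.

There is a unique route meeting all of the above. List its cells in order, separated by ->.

The waypoints must appear in the order (2,5), (2,2), with no cell reused.
Route from (3,4): right 1 to (3,5), up 1 to (2,5), left 4 to (2,1) — 6 moves in all.
Check: order respected (1 at step 2, 2 at step 5); 6 moves as required.

(3,4) -> (3,5) -> (2,5) -> (2,4) -> (2,3) -> (2,2) -> (2,1)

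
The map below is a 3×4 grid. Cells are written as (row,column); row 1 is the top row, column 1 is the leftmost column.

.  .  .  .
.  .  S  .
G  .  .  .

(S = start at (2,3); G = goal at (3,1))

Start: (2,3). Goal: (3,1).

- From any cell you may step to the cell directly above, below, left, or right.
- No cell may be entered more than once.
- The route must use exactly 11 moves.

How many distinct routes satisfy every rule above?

Need simple routes of exactly 11 moves from (2,3) to (3,1) (Manhattan distance 3, so 4 moves are spent on a detour and 4 undoing it).
Enumerating: (2,3) (1,3) (1,4) (2,4) (3,4) (3,3) (3,2) (2,2) (1,2) (1,1) (2,1) (3,1) | (2,3) (3,3) (3,4) (2,4) (1,4) (1,3) (1,2) (1,1) (2,1) (2,2) (3,2) (3,1) | (2,3) (2,2) (3,2) (3,3) (3,4) (2,4) (1,4) (1,3) (1,2) (1,1) (2,1) (3,1) | (2,3) (2,2) (2,1) (1,1) (1,2) (1,3) (1,4) (2,4) (3,4) (3,3) (3,2) (3,1).
That gives 4 routes.

4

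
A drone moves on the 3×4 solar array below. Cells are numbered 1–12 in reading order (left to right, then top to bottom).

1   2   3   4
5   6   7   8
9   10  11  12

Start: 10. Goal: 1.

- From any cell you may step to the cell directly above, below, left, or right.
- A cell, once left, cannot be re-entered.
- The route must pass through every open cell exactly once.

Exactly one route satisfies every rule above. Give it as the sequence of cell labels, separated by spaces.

10 9 5 6 7 11 12 8 4 3 2 1

Need to visit all 12 open cells exactly once, starting at 10 and ending at 1.
Route from 10: left to 9, up to 5, 2× right (reaching 7), down to 11, right to 12, 2× up (reaching 4), 3× left (reaching 1) — 11 moves in all.
Check: all 12 open cells covered.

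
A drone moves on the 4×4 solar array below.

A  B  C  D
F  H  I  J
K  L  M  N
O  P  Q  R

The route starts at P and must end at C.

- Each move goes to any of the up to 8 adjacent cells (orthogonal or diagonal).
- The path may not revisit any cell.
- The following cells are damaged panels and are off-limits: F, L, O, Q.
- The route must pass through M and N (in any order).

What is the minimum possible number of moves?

Any route passes through M and N in some order between P and C. Summing Chebyshev distances along each leg and taking the cheapest ordering (P → M → N → C) gives a lower bound of 1 + 1 + 2 = 4 moves.
A route of 4 moves achieves this: P → M → N → I → C.
Since 4 matches the lower bound, it is optimal.

4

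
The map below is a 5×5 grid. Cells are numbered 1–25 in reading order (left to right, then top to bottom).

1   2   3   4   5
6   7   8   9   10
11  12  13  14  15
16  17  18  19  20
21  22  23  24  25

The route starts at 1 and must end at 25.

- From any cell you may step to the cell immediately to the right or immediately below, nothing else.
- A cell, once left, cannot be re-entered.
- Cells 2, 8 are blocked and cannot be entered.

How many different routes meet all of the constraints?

25

A right/down-only route from 1 to 25 makes exactly 4 down-moves and 4 right-moves in some order.
With no other constraints that would be C(8,4) = 70 routes.
Subtract routes through each blocked cell (inclusion–exclusion for overlaps): − through 2: 35 − through 8: 30 + through 2&8: 20 → 25.
That gives 25 routes.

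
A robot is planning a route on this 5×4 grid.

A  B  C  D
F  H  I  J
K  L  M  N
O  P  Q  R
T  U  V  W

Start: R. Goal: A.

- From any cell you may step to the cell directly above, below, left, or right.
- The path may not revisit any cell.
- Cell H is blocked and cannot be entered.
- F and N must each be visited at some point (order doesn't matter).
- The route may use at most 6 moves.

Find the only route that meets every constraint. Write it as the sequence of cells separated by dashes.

R - N - M - L - K - F - A

The budget equals the shortest possible length, so every move has to be on a shortest route through the required cells.
Route from R: up 1 to N, left 3 to K, up 2 to A — 6 moves in all.
Check: all required cells visited; 6 ≤ 6 moves.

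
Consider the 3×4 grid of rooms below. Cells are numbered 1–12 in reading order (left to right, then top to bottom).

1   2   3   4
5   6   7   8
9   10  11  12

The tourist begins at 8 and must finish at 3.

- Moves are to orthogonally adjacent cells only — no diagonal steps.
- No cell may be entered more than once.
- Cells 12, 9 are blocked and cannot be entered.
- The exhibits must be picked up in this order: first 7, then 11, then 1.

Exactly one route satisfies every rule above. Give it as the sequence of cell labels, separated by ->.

8 -> 7 -> 11 -> 10 -> 6 -> 5 -> 1 -> 2 -> 3

The waypoints must appear in the order 7, 11, 1, with no cell reused.
Route from 8: left 1 to 7, down 1 to 11, left 1 to 10, up 1 to 6, left 1 to 5, up 1 to 1, right 2 to 3 — 8 moves in all.
Check: order respected (7 at step 1, 11 at step 2, 1 at step 6).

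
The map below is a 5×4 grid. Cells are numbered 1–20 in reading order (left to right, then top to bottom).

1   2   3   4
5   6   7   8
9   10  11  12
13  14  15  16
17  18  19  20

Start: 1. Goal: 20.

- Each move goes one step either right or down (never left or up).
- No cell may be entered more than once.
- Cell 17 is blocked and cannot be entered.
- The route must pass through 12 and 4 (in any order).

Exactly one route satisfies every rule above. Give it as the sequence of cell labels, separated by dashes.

1 - 2 - 3 - 4 - 8 - 12 - 16 - 20

Moves only go right or down, so the column and row indices never decrease.
Route from 1: 3× right (reaching 4), 4× down (reaching 20) — 7 moves in all.
Check: all required cells visited.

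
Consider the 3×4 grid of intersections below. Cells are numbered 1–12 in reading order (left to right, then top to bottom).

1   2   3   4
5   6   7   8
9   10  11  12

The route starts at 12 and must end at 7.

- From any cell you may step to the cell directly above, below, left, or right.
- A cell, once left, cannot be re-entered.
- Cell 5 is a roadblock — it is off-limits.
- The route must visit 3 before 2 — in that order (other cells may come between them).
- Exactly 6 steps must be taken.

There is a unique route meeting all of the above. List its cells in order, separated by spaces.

12 8 4 3 2 6 7

The waypoints must appear in the order 3, 2, with no cell reused.
Route from 12: 2× up (reaching 4), 2× left (reaching 2), down to 6, right to 7 — 6 moves in all.
Check: order respected (3 at step 3, 2 at step 4); 6 moves as required.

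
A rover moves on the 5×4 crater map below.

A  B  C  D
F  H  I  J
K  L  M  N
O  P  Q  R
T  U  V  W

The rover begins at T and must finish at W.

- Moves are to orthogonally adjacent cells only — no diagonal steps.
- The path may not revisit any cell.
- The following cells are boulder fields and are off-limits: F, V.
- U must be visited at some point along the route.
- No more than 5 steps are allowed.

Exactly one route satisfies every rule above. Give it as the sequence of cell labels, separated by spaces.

Any route must reach U and still end at W within 5 moves, so the order of the required stops is forced.
Route from T: right to U, up to P, 2× right (reaching R), down to W — 5 moves in all.
Check: all required cells visited; 5 ≤ 5 moves.

T U P Q R W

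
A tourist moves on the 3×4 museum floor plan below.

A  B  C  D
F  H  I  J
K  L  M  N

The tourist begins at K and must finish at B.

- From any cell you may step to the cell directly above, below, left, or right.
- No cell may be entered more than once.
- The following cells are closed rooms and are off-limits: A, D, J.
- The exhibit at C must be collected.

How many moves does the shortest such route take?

5

Any route passes through C somewhere between K and B. Summing Manhattan distances along the two legs (K → C → B) gives a lower bound of 4 + 1 = 5 moves.
A route of 5 moves achieves this: K → F → H → I → C → B.
Since 5 matches the lower bound, it is optimal.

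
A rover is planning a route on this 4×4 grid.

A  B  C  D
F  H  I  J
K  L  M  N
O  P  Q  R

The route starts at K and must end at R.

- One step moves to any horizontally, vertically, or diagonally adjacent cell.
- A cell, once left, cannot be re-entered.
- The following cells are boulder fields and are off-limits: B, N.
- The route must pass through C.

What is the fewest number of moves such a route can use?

5

Any route passes through C somewhere between K and R. Summing Chebyshev distances along the two legs (K → C → R) gives a lower bound of 2 + 3 = 5 moves.
A route of 5 moves achieves this: K → H → C → I → M → R.
Since 5 matches the lower bound, it is optimal.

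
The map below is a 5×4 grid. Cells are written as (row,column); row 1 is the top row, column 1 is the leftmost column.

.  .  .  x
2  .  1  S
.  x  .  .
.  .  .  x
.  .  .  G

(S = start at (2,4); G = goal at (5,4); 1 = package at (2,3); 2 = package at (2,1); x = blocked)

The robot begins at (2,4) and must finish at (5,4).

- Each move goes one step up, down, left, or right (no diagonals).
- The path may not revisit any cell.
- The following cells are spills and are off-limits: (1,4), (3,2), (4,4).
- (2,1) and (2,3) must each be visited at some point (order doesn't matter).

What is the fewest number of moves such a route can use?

9

Any route passes through (2,1) and (2,3) in some order between (2,4) and (5,4). Summing Manhattan distances along each leg and taking the cheapest ordering ((2,4) → (2,3) → (2,1) → (5,4)) gives a lower bound of 1 + 2 + 6 = 9 moves.
A route of 9 moves achieves this: (2,4) → (2,3) → (2,2) → (2,1) → (3,1) → (4,1) → (5,1) → (5,2) → (5,3) → (5,4).
Since 9 matches the lower bound, it is optimal.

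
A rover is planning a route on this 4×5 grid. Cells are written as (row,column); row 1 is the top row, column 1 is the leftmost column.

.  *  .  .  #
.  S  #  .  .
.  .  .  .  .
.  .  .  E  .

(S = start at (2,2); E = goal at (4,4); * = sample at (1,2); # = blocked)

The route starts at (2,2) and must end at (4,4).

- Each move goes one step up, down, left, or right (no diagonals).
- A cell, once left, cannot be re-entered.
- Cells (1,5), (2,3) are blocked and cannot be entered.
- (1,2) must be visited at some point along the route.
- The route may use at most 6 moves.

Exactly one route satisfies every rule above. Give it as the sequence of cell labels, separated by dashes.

(2,2) - (1,2) - (1,3) - (1,4) - (2,4) - (3,4) - (4,4)

The 6-move cap with required stops at (1,2) leaves no slack for detours.
Route from (2,2): up 1 to (1,2), right 2 to (1,4), down 3 to (4,4) — 6 moves in all.
Check: all required cells visited; 6 ≤ 6 moves.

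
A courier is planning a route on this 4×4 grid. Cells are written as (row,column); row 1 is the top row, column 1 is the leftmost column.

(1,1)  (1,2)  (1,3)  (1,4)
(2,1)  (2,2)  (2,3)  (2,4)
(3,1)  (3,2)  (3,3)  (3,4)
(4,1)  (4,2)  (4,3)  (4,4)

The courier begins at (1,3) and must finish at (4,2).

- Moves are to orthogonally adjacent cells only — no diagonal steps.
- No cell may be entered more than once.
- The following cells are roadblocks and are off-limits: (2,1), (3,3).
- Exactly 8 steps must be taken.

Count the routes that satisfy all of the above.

Need simple routes of exactly 8 moves from (1,3) to (4,2) (Manhattan distance 4, so 2 moves are spent on a detour and 2 undoing it).
Enumerating: (1,3) (1,2) (2,2) (2,3) (2,4) (3,4) (4,4) (4,3) (4,2) | (1,3) (1,4) (2,4) (2,3) (2,2) (3,2) (3,1) (4,1) (4,2).
That gives 2 routes.

2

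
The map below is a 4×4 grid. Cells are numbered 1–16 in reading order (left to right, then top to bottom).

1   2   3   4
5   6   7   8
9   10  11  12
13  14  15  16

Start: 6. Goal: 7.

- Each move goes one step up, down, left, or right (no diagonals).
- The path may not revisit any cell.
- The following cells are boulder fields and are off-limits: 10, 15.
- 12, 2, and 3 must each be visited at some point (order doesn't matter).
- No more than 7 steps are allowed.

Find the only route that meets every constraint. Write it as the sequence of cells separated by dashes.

Any route must reach 12, 2, and 3 and still end at 7 within 7 moves, so the order of the required stops is forced.
Route from 6: up 1 to 2, right 2 to 4, down 2 to 12, left 1 to 11, up 1 to 7 — 7 moves in all.
Check: all required cells visited; 7 ≤ 7 moves.

6 - 2 - 3 - 4 - 8 - 12 - 11 - 7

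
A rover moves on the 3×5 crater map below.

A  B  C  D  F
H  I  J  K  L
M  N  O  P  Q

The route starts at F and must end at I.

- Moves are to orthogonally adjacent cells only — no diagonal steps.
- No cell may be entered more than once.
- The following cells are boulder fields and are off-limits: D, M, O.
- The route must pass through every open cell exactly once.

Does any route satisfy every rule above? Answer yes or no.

Cell N has only one open neighbour but is neither the start nor the goal, so a Hamiltonian route would have to both enter and leave it through the same neighbour — impossible without revisiting.

no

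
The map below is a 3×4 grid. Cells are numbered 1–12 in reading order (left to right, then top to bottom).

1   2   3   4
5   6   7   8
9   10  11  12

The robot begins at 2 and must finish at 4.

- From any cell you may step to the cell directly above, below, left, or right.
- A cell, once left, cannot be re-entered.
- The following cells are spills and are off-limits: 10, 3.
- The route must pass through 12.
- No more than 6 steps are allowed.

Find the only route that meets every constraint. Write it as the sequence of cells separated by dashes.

Any route must reach 12 and still end at 4 within 6 moves, so the order of the required stops is forced.
Route from 2: down to 6, right to 7, down to 11, right to 12, 2× up (reaching 4) — 6 moves in all.
Check: all required cells visited; 6 ≤ 6 moves.

2 - 6 - 7 - 11 - 12 - 8 - 4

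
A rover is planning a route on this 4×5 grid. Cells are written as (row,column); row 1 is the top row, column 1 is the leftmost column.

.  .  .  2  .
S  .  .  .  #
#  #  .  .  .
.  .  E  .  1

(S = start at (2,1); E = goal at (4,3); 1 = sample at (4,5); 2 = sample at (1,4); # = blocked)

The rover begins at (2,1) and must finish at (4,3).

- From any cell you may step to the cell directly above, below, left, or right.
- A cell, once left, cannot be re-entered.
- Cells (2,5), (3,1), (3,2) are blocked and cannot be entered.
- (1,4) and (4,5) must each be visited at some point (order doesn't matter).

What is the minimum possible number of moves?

Any route passes through (1,4) and (4,5) in some order between (2,1) and (4,3). Summing Manhattan distances along each leg and taking the cheapest ordering ((2,1) → (1,4) → (4,5) → (4,3)) gives a lower bound of 4 + 4 + 2 = 10 moves.
A route of 10 moves achieves this: (2,1) → (1,1) → (1,2) → (1,3) → (1,4) → (2,4) → (3,4) → (3,5) → (4,5) → (4,4) → (4,3).
Since 10 matches the lower bound, it is optimal.

10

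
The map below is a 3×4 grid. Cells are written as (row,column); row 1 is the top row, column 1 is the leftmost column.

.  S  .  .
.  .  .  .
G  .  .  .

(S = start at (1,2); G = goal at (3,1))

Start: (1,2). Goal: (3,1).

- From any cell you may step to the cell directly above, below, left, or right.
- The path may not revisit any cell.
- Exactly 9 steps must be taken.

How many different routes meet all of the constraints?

7

Need simple routes of exactly 9 moves from (1,2) to (3,1) (Manhattan distance 3, so 3 moves are spent on a detour and 3 undoing it).
Enumerating: (1,2) (2,2) (2,3) (1,3) (1,4) (2,4) (3,4) (3,3) (3,2) (3,1) | (1,2) (1,1) (2,1) (2,2) (2,3) (2,4) (3,4) (3,3) (3,2) (3,1) | (1,2) (1,3) (2,3) (2,4) (3,4) (3,3) (3,2) (2,2) (2,1) (3,1) | (1,2) (1,3) (1,4) (2,4) (3,4) (3,3) (2,3) (2,2) (3,2) (3,1) | (1,2) (1,3) (1,4) (2,4) (3,4) (3,3) (2,3) (2,2) (2,1) (3,1) | (1,2) (1,3) (1,4) (2,4) (3,4) (3,3) (3,2) (2,2) (2,1) (3,1) | (1,2) (1,3) (1,4) (2,4) (2,3) (3,3) (3,2) (2,2) (2,1) (3,1).
That gives 7 routes.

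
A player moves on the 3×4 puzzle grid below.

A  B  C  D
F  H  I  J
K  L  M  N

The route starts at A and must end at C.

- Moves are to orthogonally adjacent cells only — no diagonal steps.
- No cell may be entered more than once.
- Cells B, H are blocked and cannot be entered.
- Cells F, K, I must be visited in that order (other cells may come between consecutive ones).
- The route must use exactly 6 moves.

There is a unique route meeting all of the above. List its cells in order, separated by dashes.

The waypoints must appear in the order F, K, I, with no cell reused.
Route from A: 2× down (reaching K), 2× right (reaching M), 2× up (reaching C) — 6 moves in all.
Check: order respected (F at step 1, K at step 2, I at step 5); 6 moves as required.

A - F - K - L - M - I - C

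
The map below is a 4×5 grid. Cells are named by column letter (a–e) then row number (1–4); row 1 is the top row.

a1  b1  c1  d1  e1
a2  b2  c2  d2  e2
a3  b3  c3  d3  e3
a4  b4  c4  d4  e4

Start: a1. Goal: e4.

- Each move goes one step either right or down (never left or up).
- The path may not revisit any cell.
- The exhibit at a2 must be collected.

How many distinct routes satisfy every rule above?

A right/down-only route from a1 to e4 makes exactly 3 down-moves and 4 right-moves in some order.
With no other constraints that would be C(7,3) = 35 routes.
Split at a2 and multiply the segment counts: a1→a2: 1; a2→e4: 15; product = 15.
That gives 15 routes.

15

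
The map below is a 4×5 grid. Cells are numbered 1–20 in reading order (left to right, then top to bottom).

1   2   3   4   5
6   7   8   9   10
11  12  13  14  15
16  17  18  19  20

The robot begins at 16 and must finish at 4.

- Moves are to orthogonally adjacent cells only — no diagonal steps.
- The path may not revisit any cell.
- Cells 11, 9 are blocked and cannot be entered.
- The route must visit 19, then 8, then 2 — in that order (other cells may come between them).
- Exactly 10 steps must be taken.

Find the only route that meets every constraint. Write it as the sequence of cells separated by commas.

16, 17, 18, 19, 14, 13, 8, 7, 2, 3, 4

The waypoints must appear in the order 19, 8, 2, with no cell reused.
Route from 16: right 3 to 19, up 1 to 14, left 1 to 13, up 1 to 8, left 1 to 7, up 1 to 2, right 2 to 4 — 10 moves in all.
Check: order respected (19 at step 3, 8 at step 6, 2 at step 8); 10 moves as required.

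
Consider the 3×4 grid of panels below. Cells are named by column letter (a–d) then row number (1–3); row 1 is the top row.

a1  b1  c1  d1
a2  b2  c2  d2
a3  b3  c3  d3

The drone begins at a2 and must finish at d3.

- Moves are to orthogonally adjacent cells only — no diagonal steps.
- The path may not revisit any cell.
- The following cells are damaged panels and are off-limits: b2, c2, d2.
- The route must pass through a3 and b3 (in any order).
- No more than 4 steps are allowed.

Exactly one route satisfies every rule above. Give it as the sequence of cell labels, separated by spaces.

The budget equals the shortest possible length, so every move has to be on a shortest route through the required cells.
Route from a2: down to a3, 3× right (reaching d3) — 4 moves in all.
Check: all required cells visited; 4 ≤ 4 moves.

a2 a3 b3 c3 d3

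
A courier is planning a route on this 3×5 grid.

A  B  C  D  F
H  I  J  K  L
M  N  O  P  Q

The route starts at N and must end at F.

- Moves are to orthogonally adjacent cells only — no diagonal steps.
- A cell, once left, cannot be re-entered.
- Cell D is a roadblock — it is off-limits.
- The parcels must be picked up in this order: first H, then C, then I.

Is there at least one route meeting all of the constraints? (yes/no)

no

Ignoring the required order, 8 revisit-free routes from N to F pass through all of H, C, and I; the waypoint orders that occur are I → H → C (4); H → I → C (4) — never H → C → I.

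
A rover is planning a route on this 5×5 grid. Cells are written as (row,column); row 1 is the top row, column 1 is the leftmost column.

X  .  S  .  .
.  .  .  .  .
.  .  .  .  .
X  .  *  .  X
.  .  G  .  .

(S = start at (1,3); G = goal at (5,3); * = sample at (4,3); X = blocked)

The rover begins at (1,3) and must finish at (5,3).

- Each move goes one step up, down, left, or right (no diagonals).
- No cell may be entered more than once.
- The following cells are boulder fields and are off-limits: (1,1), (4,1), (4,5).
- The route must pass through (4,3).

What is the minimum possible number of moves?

Any route passes through (4,3) somewhere between (1,3) and (5,3). Summing Manhattan distances along the two legs ((1,3) → (4,3) → (5,3)) gives a lower bound of 3 + 1 = 4 moves.
A route of 4 moves achieves this: (1,3) → (2,3) → (3,3) → (4,3) → (5,3).
Since 4 matches the lower bound, it is optimal.

4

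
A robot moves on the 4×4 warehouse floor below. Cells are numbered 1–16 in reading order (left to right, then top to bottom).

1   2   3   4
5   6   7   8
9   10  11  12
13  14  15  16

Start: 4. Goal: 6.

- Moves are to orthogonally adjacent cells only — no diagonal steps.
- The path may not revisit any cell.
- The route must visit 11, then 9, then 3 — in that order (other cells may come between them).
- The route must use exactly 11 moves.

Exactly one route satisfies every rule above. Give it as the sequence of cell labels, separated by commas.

4, 8, 12, 11, 10, 9, 5, 1, 2, 3, 7, 6

The waypoints must appear in the order 11, 9, 3, with no cell reused.
Route from 4: 2× down (reaching 12), 3× left (reaching 9), 2× up (reaching 1), 2× right (reaching 3), down to 7, left to 6 — 11 moves in all.
Check: order respected (11 at step 3, 9 at step 5, 3 at step 9); 11 moves as required.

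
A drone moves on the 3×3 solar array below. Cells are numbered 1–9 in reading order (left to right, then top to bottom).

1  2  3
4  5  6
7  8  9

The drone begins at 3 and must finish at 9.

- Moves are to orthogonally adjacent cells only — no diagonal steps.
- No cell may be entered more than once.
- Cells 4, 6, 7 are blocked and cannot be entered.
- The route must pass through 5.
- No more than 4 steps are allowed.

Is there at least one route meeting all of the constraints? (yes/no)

yes

One route that works: 3 → 2 → 5 → 8 → 9.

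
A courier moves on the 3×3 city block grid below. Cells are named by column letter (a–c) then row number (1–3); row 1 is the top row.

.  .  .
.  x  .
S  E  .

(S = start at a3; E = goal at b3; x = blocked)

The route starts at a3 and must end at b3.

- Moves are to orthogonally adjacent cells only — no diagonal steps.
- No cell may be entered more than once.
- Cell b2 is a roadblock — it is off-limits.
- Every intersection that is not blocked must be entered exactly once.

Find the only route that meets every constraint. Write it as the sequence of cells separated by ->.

a3 -> a2 -> a1 -> b1 -> c1 -> c2 -> c3 -> b3

Need to visit all 8 open cells exactly once, starting at a3 and ending at b3.
Cell a1 has only two open neighbours (a2 and b1), so the path must pass straight through it: one of those is the cell it's entered from and the other is where it exits.
Route from a3: 2× up (reaching a1), 2× right (reaching c1), 2× down (reaching c3), left to b3 — 7 moves in all.
Check: all 8 open cells covered.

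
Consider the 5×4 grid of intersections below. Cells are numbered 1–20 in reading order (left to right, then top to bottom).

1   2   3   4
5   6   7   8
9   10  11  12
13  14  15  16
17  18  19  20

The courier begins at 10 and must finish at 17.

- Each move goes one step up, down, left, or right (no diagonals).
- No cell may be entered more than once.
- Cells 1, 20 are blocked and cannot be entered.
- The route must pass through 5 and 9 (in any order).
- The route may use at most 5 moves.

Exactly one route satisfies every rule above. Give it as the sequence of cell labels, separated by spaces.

10 6 5 9 13 17

Any route must reach 5 and 9 and still end at 17 within 5 moves, so the order of the required stops is forced.
Route from 10: up 1 to 6, left 1 to 5, down 3 to 17 — 5 moves in all.
Check: all required cells visited; 5 ≤ 5 moves.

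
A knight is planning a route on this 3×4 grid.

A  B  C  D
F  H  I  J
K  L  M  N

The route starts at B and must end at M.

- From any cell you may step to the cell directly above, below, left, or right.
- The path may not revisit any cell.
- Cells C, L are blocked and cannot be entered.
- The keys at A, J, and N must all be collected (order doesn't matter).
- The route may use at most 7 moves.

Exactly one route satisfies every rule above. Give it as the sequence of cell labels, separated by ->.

The budget equals the shortest possible length, so every move has to be on a shortest route through the required cells.
Route from B: left 1 to A, down 1 to F, right 3 to J, down 1 to N, left 1 to M — 7 moves in all.
Check: all required cells visited; 7 ≤ 7 moves.

B -> A -> F -> H -> I -> J -> N -> M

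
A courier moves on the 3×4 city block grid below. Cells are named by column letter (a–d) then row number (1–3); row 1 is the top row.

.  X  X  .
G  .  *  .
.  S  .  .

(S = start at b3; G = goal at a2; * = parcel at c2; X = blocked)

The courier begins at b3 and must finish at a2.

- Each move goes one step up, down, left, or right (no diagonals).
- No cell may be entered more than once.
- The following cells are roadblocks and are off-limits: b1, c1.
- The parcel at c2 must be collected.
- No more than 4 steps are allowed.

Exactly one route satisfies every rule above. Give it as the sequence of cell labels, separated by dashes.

b3 - c3 - c2 - b2 - a2

The budget equals the shortest possible length, so every move has to be on a shortest route through the required cells.
Route from b3: right 1 to c3, up 1 to c2, left 2 to a2 — 4 moves in all.
Check: all required cells visited; 4 ≤ 4 moves.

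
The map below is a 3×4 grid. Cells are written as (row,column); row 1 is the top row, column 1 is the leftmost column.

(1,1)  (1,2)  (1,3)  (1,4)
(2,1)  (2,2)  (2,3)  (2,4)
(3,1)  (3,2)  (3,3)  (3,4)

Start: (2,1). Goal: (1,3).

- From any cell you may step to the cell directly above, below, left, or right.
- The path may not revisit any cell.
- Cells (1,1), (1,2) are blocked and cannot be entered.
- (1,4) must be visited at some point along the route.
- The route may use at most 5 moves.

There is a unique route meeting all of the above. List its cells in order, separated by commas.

The budget equals the shortest possible length, so every move has to be on a shortest route through the required cells.
Route from (2,1): right 3 to (2,4), up 1 to (1,4), left 1 to (1,3) — 5 moves in all.
Check: all required cells visited; 5 ≤ 5 moves.

(2,1), (2,2), (2,3), (2,4), (1,4), (1,3)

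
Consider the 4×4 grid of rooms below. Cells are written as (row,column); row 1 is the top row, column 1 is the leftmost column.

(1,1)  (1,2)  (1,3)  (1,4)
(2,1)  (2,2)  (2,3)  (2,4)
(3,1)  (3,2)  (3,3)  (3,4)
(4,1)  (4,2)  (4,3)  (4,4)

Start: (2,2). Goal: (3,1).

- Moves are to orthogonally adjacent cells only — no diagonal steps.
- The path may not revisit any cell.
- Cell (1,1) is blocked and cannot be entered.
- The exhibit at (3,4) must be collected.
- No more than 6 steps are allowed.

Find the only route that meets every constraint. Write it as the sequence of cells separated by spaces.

(2,2) (2,3) (2,4) (3,4) (3,3) (3,2) (3,1)

The budget equals the shortest possible length, so every move has to be on a shortest route through the required cells.
Route from (2,2): right 2 to (2,4), down 1 to (3,4), left 3 to (3,1) — 6 moves in all.
Check: all required cells visited; 6 ≤ 6 moves.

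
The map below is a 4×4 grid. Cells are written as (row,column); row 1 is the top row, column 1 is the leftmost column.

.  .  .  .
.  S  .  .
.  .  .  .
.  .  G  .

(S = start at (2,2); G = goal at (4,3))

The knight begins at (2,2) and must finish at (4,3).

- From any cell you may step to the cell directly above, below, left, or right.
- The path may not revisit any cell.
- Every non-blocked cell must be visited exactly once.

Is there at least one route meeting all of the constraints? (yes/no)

yes

One route that works: (2,2) → (1,2) → (1,1) → (2,1) → (3,1) → (4,1) → (4,2) → (3,2) → (3,3) → (2,3) → (1,3) → (1,4) → (2,4) → (3,4) → (4,4) → (4,3).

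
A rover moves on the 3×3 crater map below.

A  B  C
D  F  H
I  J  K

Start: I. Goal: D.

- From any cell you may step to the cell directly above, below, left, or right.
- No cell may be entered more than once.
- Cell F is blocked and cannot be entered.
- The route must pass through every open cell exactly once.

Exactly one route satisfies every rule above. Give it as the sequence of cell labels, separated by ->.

I -> J -> K -> H -> C -> B -> A -> D

Need to visit all 8 open cells exactly once, starting at I and ending at D.
Cell B has only two open neighbours (A and C), so the path must pass straight through it: one of those is the cell it's entered from and the other is where it exits.
Route from I: right 2 to K, up 2 to C, left 2 to A, down 1 to D — 7 moves in all.
Check: all 8 open cells covered.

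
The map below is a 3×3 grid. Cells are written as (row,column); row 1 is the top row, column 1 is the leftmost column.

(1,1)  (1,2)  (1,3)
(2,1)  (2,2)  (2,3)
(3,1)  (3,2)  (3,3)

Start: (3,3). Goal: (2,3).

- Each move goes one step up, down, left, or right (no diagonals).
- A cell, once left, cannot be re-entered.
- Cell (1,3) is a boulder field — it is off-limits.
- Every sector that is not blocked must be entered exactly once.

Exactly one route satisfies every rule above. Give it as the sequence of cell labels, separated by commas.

(3,3), (3,2), (3,1), (2,1), (1,1), (1,2), (2,2), (2,3)

Need to visit all 8 open cells exactly once, starting at (3,3) and ending at (2,3).
Cell (3,1) has only two open neighbours ((2,1) and (3,2)), so the path must pass straight through it: one of those is the cell it's entered from and the other is where it exits.
Route from (3,3): left 2 to (3,1), up 2 to (1,1), right 1 to (1,2), down 1 to (2,2), right 1 to (2,3) — 7 moves in all.
Check: all 8 open cells covered.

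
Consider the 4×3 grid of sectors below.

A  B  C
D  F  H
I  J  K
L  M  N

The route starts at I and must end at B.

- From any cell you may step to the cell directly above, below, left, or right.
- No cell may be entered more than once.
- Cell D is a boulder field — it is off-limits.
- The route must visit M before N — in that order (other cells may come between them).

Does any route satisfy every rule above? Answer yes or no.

yes

One route that works: I → L → M → N → K → H → C → B.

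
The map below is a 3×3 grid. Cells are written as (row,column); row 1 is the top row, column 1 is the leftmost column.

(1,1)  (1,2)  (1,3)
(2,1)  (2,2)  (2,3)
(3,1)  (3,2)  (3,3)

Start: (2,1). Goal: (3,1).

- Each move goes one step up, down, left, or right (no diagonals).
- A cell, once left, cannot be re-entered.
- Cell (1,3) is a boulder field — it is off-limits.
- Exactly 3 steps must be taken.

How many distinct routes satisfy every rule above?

1

Need simple routes of exactly 3 moves from (2,1) to (3,1) (Manhattan distance 1, so 1 moves are spent on a detour and 1 undoing it).
Enumerating: (2,1) (2,2) (3,2) (3,1).
That gives 1 route.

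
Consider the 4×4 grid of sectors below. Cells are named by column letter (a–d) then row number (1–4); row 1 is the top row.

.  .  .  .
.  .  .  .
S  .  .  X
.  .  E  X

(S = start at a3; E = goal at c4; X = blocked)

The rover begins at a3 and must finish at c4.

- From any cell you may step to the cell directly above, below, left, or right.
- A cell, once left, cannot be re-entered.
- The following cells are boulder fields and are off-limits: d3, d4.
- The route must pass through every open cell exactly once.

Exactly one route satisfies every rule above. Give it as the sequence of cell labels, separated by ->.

Need to visit all 14 open cells exactly once, starting at a3 and ending at c4.
Cell a4 has only two open neighbours (a3 and b4), so the path must pass straight through it: one of those is the cell it's entered from and the other is where it exits.
Route from a3: down to a4, right to b4, 2× up (reaching b2), left to a2, up to a1, 3× right (reaching d1), down to d2, left to c2, 2× down (reaching c4) — 13 moves in all.
Check: all 14 open cells covered.

a3 -> a4 -> b4 -> b3 -> b2 -> a2 -> a1 -> b1 -> c1 -> d1 -> d2 -> c2 -> c3 -> c4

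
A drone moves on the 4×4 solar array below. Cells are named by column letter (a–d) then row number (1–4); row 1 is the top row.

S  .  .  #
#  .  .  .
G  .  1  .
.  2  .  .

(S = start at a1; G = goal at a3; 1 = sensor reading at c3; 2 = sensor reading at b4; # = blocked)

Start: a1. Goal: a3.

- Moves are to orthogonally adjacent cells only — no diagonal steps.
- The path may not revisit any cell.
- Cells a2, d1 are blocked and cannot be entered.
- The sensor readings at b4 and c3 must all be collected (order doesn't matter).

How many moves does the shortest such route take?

8

Any route passes through b4 and c3 in some order between a1 and a3. Summing Manhattan distances along each leg and taking the cheapest ordering (a1 → c3 → b4 → a3) gives a lower bound of 4 + 2 + 2 = 8 moves.
A route of 8 moves achieves this: a1 → b1 → b2 → b3 → c3 → c4 → b4 → a4 → a3.
Since 8 matches the lower bound, it is optimal.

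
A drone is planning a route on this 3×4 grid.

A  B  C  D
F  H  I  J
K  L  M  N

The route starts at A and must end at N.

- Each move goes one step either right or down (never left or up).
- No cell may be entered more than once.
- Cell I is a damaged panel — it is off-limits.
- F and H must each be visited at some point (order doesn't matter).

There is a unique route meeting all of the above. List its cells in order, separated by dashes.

Moves only go right or down, so the column and row indices never decrease.
Route from A: down to F, right to H, down to L, 2× right (reaching N) — 5 moves in all.
Check: all required cells visited.

A - F - H - L - M - N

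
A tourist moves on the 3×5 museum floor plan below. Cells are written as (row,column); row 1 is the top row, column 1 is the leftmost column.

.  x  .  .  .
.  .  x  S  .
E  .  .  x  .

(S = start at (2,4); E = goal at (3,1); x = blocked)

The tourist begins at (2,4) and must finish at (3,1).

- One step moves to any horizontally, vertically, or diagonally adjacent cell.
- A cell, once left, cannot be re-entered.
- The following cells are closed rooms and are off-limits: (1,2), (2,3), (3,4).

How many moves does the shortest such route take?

With diagonal moves allowed, the Chebyshev distance max(|Δrow|,|Δcol|) from (2,4) to (3,1) is 3, so at least 3 moves are needed.
A route of 3 moves achieves this: (2,4) → (1,3) → (2,2) → (3,1).
Since 3 matches the lower bound, it is optimal.

3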